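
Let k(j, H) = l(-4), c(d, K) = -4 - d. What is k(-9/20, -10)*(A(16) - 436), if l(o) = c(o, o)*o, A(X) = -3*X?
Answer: 0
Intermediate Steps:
l(o) = o*(-4 - o) (l(o) = (-4 - o)*o = o*(-4 - o))
k(j, H) = 0 (k(j, H) = -1*(-4)*(4 - 4) = -1*(-4)*0 = 0)
k(-9/20, -10)*(A(16) - 436) = 0*(-3*16 - 436) = 0*(-48 - 436) = 0*(-484) = 0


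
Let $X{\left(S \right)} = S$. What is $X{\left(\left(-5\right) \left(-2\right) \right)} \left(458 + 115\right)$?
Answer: $5730$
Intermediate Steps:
$X{\left(\left(-5\right) \left(-2\right) \right)} \left(458 + 115\right) = \left(-5\right) \left(-2\right) \left(458 + 115\right) = 10 \cdot 573 = 5730$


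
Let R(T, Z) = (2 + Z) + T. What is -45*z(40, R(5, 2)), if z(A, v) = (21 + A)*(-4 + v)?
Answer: -13725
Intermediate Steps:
R(T, Z) = 2 + T + Z
z(A, v) = (-4 + v)*(21 + A)
-45*z(40, R(5, 2)) = -45*(-84 - 4*40 + 21*(2 + 5 + 2) + 40*(2 + 5 + 2)) = -45*(-84 - 160 + 21*9 + 40*9) = -45*(-84 - 160 + 189 + 360) = -45*305 = -13725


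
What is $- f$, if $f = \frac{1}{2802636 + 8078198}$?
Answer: $- \frac{1}{10880834} \approx -9.1905 \cdot 10^{-8}$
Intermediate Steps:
$f = \frac{1}{10880834} \approx 9.1905 \cdot 10^{-8}$
$- f = \left(-1\right) \frac{1}{10880834} = - \frac{1}{10880834}$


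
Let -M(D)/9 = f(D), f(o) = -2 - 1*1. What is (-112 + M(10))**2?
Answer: 7225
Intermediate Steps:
f(o) = -3 (f(o) = -2 - 1 = -3)
M(D) = 27 (M(D) = -9*(-3) = 27)
(-112 + M(10))**2 = (-112 + 27)**2 = (-85)**2 = 7225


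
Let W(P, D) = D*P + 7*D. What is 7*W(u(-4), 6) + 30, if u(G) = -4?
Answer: 156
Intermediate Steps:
W(P, D) = 7*D + D*P
7*W(u(-4), 6) + 30 = 7*(6*(7 - 4)) + 30 = 7*(6*3) + 30 = 7*18 + 30 = 126 + 30 = 156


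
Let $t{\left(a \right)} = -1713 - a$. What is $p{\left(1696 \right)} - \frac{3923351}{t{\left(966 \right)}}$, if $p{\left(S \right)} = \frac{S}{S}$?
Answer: $\frac{3926030}{2679} \approx 1465.5$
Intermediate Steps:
$p{\left(S \right)} = 1$
$p{\left(1696 \right)} - \frac{3923351}{t{\left(966 \right)}} = 1 - \frac{3923351}{-1713 - 966} = 1 - \frac{3923351}{-2679} = 1 - - \frac{3923351}{2679} = 1 + \frac{3923351}{2679} = \frac{3926030}{2679}$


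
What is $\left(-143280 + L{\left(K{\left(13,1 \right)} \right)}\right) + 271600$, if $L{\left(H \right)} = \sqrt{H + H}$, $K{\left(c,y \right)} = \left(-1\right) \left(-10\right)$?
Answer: $128320 + 2 \sqrt{5} \approx 1.2832 \cdot 10^{5}$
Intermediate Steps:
$K{\left(c,y \right)} = 10$
$L{\left(H \right)} = \sqrt{2} \sqrt{H}$ ($L{\left(H \right)} = \sqrt{2 H} = \sqrt{2} \sqrt{H}$)
$\left(-143280 + L{\left(K{\left(13,1 \right)} \right)}\right) + 271600 = \left(-143280 + \sqrt{2} \sqrt{10}\right) + 271600 = \left(-143280 + 2 \sqrt{5}\right) + 271600 = 128320 + 2 \sqrt{5}$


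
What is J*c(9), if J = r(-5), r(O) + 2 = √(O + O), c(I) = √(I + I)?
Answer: -6*√2 + 6*I*√5 ≈ -8.4853 + 13.416*I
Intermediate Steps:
c(I) = √2*√I (c(I) = √(2*I) = √2*√I)
r(O) = -2 + √2*√O (r(O) = -2 + √(O + O) = -2 + √(2*O) = -2 + √2*√O)
J = -2 + I*√10 (J = -2 + √2*√(-5) = -2 + √2*(I*√5) = -2 + I*√10 ≈ -2.0 + 3.1623*I)
J*c(9) = (-2 + I*√10)*(√2*√9) = (-2 + I*√10)*(√2*3) = (-2 + I*√10)*(3*√2) = 3*√2*(-2 + I*√10)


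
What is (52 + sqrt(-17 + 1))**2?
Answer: 2688 + 416*I ≈ 2688.0 + 416.0*I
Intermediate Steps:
(52 + sqrt(-17 + 1))**2 = (52 + sqrt(-16))**2 = (52 + 4*I)**2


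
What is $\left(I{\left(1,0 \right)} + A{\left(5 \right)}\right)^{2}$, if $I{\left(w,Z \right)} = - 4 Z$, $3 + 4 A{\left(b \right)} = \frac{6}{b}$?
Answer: $\frac{81}{400} \approx 0.2025$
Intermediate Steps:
$A{\left(b \right)} = - \frac{3}{4} + \frac{3}{2 b}$ ($A{\left(b \right)} = - \frac{3}{4} + \frac{6 \frac{1}{b}}{4} = - \frac{3}{4} + \frac{3}{2 b}$)
$\left(I{\left(1,0 \right)} + A{\left(5 \right)}\right)^{2} = \left(\left(-4\right) 0 + \frac{3 \left(2 - 5\right)}{4 \cdot 5}\right)^{2} = \left(0 + \frac{3}{4} \cdot \frac{1}{5} \left(2 - 5\right)\right)^{2} = \left(0 + \frac{3}{4} \cdot \frac{1}{5} \left(-3\right)\right)^{2} = \left(0 - \frac{9}{20}\right)^{2} = \left(- \frac{9}{20}\right)^{2} = \frac{81}{400}$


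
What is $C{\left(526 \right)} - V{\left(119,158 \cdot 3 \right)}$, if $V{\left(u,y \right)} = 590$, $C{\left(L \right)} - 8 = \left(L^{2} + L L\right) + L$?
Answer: $553296$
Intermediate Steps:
$C{\left(L \right)} = 8 + L + 2 L^{2}$ ($C{\left(L \right)} = 8 + \left(\left(L^{2} + L L\right) + L\right) = 8 + \left(\left(L^{2} + L^{2}\right) + L\right) = 8 + \left(2 L^{2} + L\right) = 8 + \left(L + 2 L^{2}\right) = 8 + L + 2 L^{2}$)
$C{\left(526 \right)} - V{\left(119,158 \cdot 3 \right)} = \left(8 + 526 + 2 \cdot 526^{2}\right) - 590 = \left(8 + 526 + 2 \cdot 276676\right) - 590 = \left(8 + 526 + 553352\right) - 590 = 553886 - 590 = 553296$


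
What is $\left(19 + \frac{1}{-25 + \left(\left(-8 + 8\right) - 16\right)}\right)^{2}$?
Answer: $\frac{605284}{1681} \approx 360.07$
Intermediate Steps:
$\left(19 + \frac{1}{-25 + \left(\left(-8 + 8\right) - 16\right)}\right)^{2} = \left(19 + \frac{1}{-25 + \left(0 - 16\right)}\right)^{2} = \left(19 + \frac{1}{-25 - 16}\right)^{2} = \left(19 + \frac{1}{-41}\right)^{2} = \left(19 - \frac{1}{41}\right)^{2} = \left(\frac{778}{41}\right)^{2} = \frac{605284}{1681}$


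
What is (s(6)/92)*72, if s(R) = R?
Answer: 108/23 ≈ 4.6956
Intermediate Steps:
(s(6)/92)*72 = (6/92)*72 = (6*(1/92))*72 = (3/46)*72 = 108/23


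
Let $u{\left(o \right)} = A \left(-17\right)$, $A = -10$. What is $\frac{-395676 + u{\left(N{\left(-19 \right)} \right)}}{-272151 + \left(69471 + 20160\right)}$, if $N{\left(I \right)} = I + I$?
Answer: $\frac{197753}{91260} \approx 2.1669$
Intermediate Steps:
$N{\left(I \right)} = 2 I$
$u{\left(o \right)} = 170$ ($u{\left(o \right)} = \left(-10\right) \left(-17\right) = 170$)
$\frac{-395676 + u{\left(N{\left(-19 \right)} \right)}}{-272151 + \left(69471 + 20160\right)} = \frac{-395676 + 170}{-272151 + \left(69471 + 20160\right)} = - \frac{395506}{-272151 + 89631} = - \frac{395506}{-182520} = \left(-395506\right) \left(- \frac{1}{182520}\right) = \frac{197753}{91260}$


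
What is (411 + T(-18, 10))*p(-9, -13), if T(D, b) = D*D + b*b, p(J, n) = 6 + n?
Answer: -5845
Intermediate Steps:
T(D, b) = D² + b²
(411 + T(-18, 10))*p(-9, -13) = (411 + ((-18)² + 10²))*(6 - 13) = (411 + (324 + 100))*(-7) = (411 + 424)*(-7) = 835*(-7) = -5845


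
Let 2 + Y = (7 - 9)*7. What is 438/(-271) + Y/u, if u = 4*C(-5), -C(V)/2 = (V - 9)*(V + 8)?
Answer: -9469/5691 ≈ -1.6639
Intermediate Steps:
C(V) = -2*(-9 + V)*(8 + V) (C(V) = -2*(V - 9)*(V + 8) = -2*(-9 + V)*(8 + V))
Y = -16 (Y = -2 + (7 - 9)*7 = -2 - 2*7 = -2 - 14 = -16)
u = 336 (u = 4*(144 - 2*(-5)² + 2*(-5)) = 4*(144 - 2*25 - 10) = 4*(144 - 50 - 10) = 4*84 = 336)
438/(-271) + Y/u = 438/(-271) - 16/336 = 438*(-1/271) - 16*1/336 = -438/271 - 1/21 = -9469/5691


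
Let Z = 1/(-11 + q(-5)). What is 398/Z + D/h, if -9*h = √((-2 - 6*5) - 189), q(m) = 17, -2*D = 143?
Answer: 2388 - 99*I*√221/34 ≈ 2388.0 - 43.286*I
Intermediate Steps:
D = -143/2 (D = -½*143 = -143/2 ≈ -71.500)
Z = ⅙ (Z = 1/(-11 + 17) = 1/6 = ⅙ ≈ 0.16667)
h = -I*√221/9 (h = -√((-2 - 6*5) - 189)/9 = -√((-2 - 30) - 189)/9 = -√(-32 - 189)/9 = -I*√221/9 ≈ -1.6518*I)
398/Z + D/h = 398/(⅙) - 143*9*I*√221/221/2 = 398*6 - 99*I*√221/34 = 2388 - 99*I*√221/34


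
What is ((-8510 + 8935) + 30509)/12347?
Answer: 30934/12347 ≈ 2.5054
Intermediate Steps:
((-8510 + 8935) + 30509)/12347 = (425 + 30509)*(1/12347) = 30934*(1/12347) = 30934/12347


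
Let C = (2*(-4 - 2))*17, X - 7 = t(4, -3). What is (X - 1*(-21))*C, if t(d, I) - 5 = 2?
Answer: -7140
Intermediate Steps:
t(d, I) = 7 (t(d, I) = 5 + 2 = 7)
X = 14 (X = 7 + 7 = 14)
C = -204 (C = (2*(-6))*17 = -12*17 = -204)
(X - 1*(-21))*C = (14 - 1*(-21))*(-204) = (14 + 21)*(-204) = 35*(-204) = -7140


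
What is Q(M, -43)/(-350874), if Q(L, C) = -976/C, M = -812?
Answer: -488/7543791 ≈ -6.4689e-5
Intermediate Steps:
Q(M, -43)/(-350874) = -976/(-43)/(-350874) = -976*(-1/43)*(-1/350874) = (976/43)*(-1/350874) = -488/7543791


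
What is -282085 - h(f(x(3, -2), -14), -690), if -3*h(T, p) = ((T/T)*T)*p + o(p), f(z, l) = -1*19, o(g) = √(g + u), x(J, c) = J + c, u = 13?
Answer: -277715 + I*√677/3 ≈ -2.7772e+5 + 8.6731*I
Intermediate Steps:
o(g) = √(13 + g) (o(g) = √(g + 13) = √(13 + g))
f(z, l) = -19
h(T, p) = -√(13 + p)/3 - T*p/3 (h(T, p) = -(((T/T)*T)*p + √(13 + p))/3 = -((1*T)*p + √(13 + p))/3 = -(T*p + √(13 + p))/3 = -(√(13 + p) + T*p)/3 = -√(13 + p)/3 - T*p/3)
-282085 - h(f(x(3, -2), -14), -690) = -282085 - (-√(13 - 690)/3 - ⅓*(-19)*(-690)) = -282085 - (-I*√677/3 - 4370) = -282085 - (-4370 - I*√677/3) = -282085 + (4370 + I*√677/3) = -277715 + I*√677/3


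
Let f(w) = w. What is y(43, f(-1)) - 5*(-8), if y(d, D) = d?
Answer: 83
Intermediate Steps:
y(43, f(-1)) - 5*(-8) = 43 - 5*(-8) = 43 + 40 = 83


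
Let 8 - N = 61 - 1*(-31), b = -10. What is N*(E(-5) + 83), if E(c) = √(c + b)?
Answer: -6972 - 84*I*√15 ≈ -6972.0 - 325.33*I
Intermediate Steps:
N = -84 (N = 8 - (61 - 1*(-31)) = 8 - (61 + 31) = 8 - 1*92 = 8 - 92 = -84)
E(c) = √(-10 + c) (E(c) = √(c - 10) = √(-10 + c))
N*(E(-5) + 83) = -84*(√(-10 - 5) + 83) = -84*(√(-15) + 83) = -84*(I*√15 + 83) = -84*(83 + I*√15) = -6972 - 84*I*√15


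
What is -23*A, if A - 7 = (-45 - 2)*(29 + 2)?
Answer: 33350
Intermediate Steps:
A = -1450 (A = 7 + (-45 - 2)*(29 + 2) = 7 - 47*31 = 7 - 1457 = -1450)
-23*A = -23*(-1450) = 33350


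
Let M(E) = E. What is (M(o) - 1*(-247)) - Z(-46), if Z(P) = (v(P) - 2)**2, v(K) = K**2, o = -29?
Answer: -4468778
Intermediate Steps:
Z(P) = (-2 + P**2)**2 (Z(P) = (P**2 - 2)**2 = (-2 + P**2)**2)
(M(o) - 1*(-247)) - Z(-46) = (-29 - 1*(-247)) - (-2 + (-46)**2)**2 = (-29 + 247) - (-2 + 2116)**2 = 218 - 1*2114**2 = 218 - 1*4468996 = 218 - 4468996 = -4468778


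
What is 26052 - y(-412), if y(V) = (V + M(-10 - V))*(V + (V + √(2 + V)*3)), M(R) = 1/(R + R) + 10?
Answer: -61344190/201 + 323207*I*√410/268 ≈ -3.052e+5 + 24420.0*I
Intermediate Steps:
M(R) = 10 + 1/(2*R) (M(R) = 1/(2*R) + 10 = 10 + 1/(2*R))
y(V) = (2*V + 3*√(2 + V))*(10 + V + 1/(2*(-10 - V))) (y(V) = (V + (10 + 1/(2*(-10 - V))))*(V + (V + √(2 + V)*3)) = (10 + V + 1/(2*(-10 - V)))*(V + (V + 3*√(2 + V))) = (10 + V + 1/(2*(-10 - V)))*(2*V + 3*√(2 + V)) = (2*V + 3*√(2 + V))*(10 + V + 1/(2*(-10 - V))))
26052 - y(-412) = 26052 - (-412*(199 + 20*(-412)) + √(2 - 412)*(597 + 60*(-412))/2 - 412*(10 - 412)*(2*(-412) + 3*√(2 - 412)))/(10 - 412) = 26052 - (-412*(199 - 8240) + √(-410)*(597 - 24720)/2 - 412*(-402)*(-824 + 3*√(-410)))/(-402) = 26052 - (-1)*(-412*(-8041) + (½)*(I*√410)*(-24123) - 412*(-402)*(-824 + 3*(I*√410)))/402 = 26052 - (-1)*(3312892 - 24123*I*√410/2 - 412*(-402)*(-824 + 3*I*√410))/402 = 26052 - (-1)*(3312892 - 24123*I*√410/2 + (-136474176 + 496872*I*√410))/402 = 26052 - (-1)*(-133161284 + 969621*I*√410/2)/402 = 26052 - (66580642/201 - 323207*I*√410/268) = 26052 + (-66580642/201 + 323207*I*√410/268) = -61344190/201 + 323207*I*√410/268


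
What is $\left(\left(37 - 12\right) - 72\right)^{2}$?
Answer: $2209$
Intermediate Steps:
$\left(\left(37 - 12\right) - 72\right)^{2} = \left(25 - 72\right)^{2} = \left(-47\right)^{2} = 2209$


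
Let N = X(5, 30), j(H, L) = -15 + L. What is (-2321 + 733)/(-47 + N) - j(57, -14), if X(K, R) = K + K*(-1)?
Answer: 2951/47 ≈ 62.787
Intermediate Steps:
X(K, R) = 0 (X(K, R) = K - K = 0)
N = 0
(-2321 + 733)/(-47 + N) - j(57, -14) = (-2321 + 733)/(-47 + 0) - (-15 - 14) = -1588/(-47) - 1*(-29) = -1588*(-1/47) + 29 = 1588/47 + 29 = 2951/47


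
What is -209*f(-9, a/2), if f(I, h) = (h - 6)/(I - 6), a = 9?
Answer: -209/10 ≈ -20.900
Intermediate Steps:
f(I, h) = (-6 + h)/(-6 + I)
-209*f(-9, a/2) = -209*(-6 + 9/2)/(-6 - 9) = -209*(-6 + 9*(½))/(-15) = -(-209)*(-6 + 9/2)/15 = -(-209)*(-3)/(15*2) = -209*⅒ = -209/10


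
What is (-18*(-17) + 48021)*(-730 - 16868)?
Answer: -850458546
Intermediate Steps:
(-18*(-17) + 48021)*(-730 - 16868) = (306 + 48021)*(-17598) = 48327*(-17598) = -850458546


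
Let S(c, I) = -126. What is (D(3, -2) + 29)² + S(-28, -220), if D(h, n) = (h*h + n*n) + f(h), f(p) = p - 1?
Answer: 1810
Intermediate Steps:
f(p) = -1 + p
D(h, n) = -1 + h + h² + n² (D(h, n) = (h*h + n*n) + (-1 + h) = (h² + n²) + (-1 + h) = -1 + h + h² + n²)
(D(3, -2) + 29)² + S(-28, -220) = ((-1 + 3 + 3² + (-2)²) + 29)² - 126 = ((-1 + 3 + 9 + 4) + 29)² - 126 = (15 + 29)² - 126 = 44² - 126 = 1936 - 126 = 1810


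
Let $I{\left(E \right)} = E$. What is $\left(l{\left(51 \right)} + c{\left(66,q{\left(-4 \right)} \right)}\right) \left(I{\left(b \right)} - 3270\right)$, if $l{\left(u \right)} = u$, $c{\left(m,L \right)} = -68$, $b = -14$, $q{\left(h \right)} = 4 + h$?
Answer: $55828$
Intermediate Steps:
$\left(l{\left(51 \right)} + c{\left(66,q{\left(-4 \right)} \right)}\right) \left(I{\left(b \right)} - 3270\right) = \left(51 - 68\right) \left(-14 - 3270\right) = \left(-17\right) \left(-3284\right) = 55828$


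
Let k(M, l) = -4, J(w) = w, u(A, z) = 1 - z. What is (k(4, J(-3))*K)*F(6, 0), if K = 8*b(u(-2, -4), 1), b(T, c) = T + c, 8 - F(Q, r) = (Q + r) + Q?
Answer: 768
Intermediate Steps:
F(Q, r) = 8 - r - 2*Q (F(Q, r) = 8 - ((Q + r) + Q) = 8 - (r + 2*Q) = 8 + (-r - 2*Q) = 8 - r - 2*Q)
K = 48 (K = 8*((1 - 1*(-4)) + 1) = 8*((1 + 4) + 1) = 8*(5 + 1) = 8*6 = 48)
(k(4, J(-3))*K)*F(6, 0) = (-4*48)*(8 - 1*0 - 2*6) = -192*(8 + 0 - 12) = -192*(-4) = 768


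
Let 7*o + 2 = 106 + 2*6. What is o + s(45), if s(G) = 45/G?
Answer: 123/7 ≈ 17.571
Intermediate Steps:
o = 116/7 (o = -2/7 + (106 + 2*6)/7 = -2/7 + (106 + 12)/7 = -2/7 + (⅐)*118 = -2/7 + 118/7 = 116/7 ≈ 16.571)
o + s(45) = 116/7 + 45/45 = 116/7 + 45*(1/45) = 116/7 + 1 = 123/7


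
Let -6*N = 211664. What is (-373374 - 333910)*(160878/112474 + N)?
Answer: 4209353243903228/168711 ≈ 2.4950e+10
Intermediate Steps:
N = -105832/3 (N = -⅙*211664 = -105832/3 ≈ -35277.)
(-373374 - 333910)*(160878/112474 + N) = (-373374 - 333910)*(160878/112474 - 105832/3) = -707284*(160878*(1/112474) - 105832/3) = -707284*(80439/56237 - 105832/3) = -707284*(-5951432867/168711) = 4209353243903228/168711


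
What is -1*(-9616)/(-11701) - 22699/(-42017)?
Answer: -138434473/491640917 ≈ -0.28158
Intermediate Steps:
-1*(-9616)/(-11701) - 22699/(-42017) = 9616*(-1/11701) - 22699*(-1/42017) = -9616/11701 + 22699/42017 = -138434473/491640917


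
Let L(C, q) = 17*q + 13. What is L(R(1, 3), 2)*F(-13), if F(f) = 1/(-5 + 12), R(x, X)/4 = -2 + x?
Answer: 47/7 ≈ 6.7143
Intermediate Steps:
R(x, X) = -8 + 4*x (R(x, X) = 4*(-2 + x) = -8 + 4*x)
L(C, q) = 13 + 17*q
F(f) = 1/7
L(R(1, 3), 2)*F(-13) = (13 + 17*2)*(1/7) = (13 + 34)*(1/7) = 47*(1/7) = 47/7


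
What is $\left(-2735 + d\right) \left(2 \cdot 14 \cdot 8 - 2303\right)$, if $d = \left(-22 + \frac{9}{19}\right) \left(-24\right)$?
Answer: $\frac{87627771}{19} \approx 4.612 \cdot 10^{6}$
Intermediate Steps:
$d = \frac{9816}{19}$ ($d = \left(-22 + 9 \cdot \frac{1}{19}\right) \left(-24\right) = \left(-22 + \frac{9}{19}\right) \left(-24\right) = \left(- \frac{409}{19}\right) \left(-24\right) = \frac{9816}{19} \approx 516.63$)
$\left(-2735 + d\right) \left(2 \cdot 14 \cdot 8 - 2303\right) = \left(-2735 + \frac{9816}{19}\right) \left(2 \cdot 14 \cdot 8 - 2303\right) = - \frac{42149 \left(28 \cdot 8 - 2303\right)}{19} = - \frac{42149 \left(224 - 2303\right)}{19} = \left(- \frac{42149}{19}\right) \left(-2079\right) = \frac{87627771}{19}$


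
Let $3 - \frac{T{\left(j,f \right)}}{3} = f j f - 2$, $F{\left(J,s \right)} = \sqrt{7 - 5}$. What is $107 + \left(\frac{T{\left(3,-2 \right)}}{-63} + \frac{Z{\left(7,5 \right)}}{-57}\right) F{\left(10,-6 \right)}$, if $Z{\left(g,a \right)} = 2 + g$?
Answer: $107 + \frac{10 \sqrt{2}}{57} \approx 107.25$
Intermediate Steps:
$F{\left(J,s \right)} = \sqrt{2}$
$T{\left(j,f \right)} = 15 - 3 j f^{2}$ ($T{\left(j,f \right)} = 9 - 3 \left(f j f - 2\right) = 9 - 3 \left(j f^{2} - 2\right) = 9 - 3 \left(-2 + j f^{2}\right) = 9 - \left(-6 + 3 j f^{2}\right) = 15 - 3 j f^{2}$)
$107 + \left(\frac{T{\left(3,-2 \right)}}{-63} + \frac{Z{\left(7,5 \right)}}{-57}\right) F{\left(10,-6 \right)} = 107 + \left(\frac{15 - 9 \left(-2\right)^{2}}{-63} + \frac{2 + 7}{-57}\right) \sqrt{2} = 107 + \left(\left(15 - 9 \cdot 4\right) \left(- \frac{1}{63}\right) + 9 \left(- \frac{1}{57}\right)\right) \sqrt{2} = 107 + \left(\left(15 - 36\right) \left(- \frac{1}{63}\right) - \frac{3}{19}\right) \sqrt{2} = 107 + \left(\left(-21\right) \left(- \frac{1}{63}\right) - \frac{3}{19}\right) \sqrt{2} = 107 + \left(\frac{1}{3} - \frac{3}{19}\right) \sqrt{2} = 107 + \frac{10 \sqrt{2}}{57}$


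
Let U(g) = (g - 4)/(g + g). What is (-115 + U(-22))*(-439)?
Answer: 1104963/22 ≈ 50226.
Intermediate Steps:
U(g) = (-4 + g)/(2*g) (U(g) = (-4 + g)/((2*g)) = (-4 + g)*(1/(2*g)) = (-4 + g)/(2*g))
(-115 + U(-22))*(-439) = (-115 + (½)*(-4 - 22)/(-22))*(-439) = (-115 + (½)*(-1/22)*(-26))*(-439) = (-115 + 13/22)*(-439) = -2517/22*(-439) = 1104963/22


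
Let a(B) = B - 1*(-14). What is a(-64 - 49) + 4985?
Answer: 4886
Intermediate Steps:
a(B) = 14 + B (a(B) = B + 14 = 14 + B)
a(-64 - 49) + 4985 = (14 + (-64 - 49)) + 4985 = (14 - 113) + 4985 = -99 + 4985 = 4886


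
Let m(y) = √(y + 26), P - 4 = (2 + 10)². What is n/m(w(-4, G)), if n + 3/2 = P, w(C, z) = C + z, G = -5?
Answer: 293*√17/34 ≈ 35.531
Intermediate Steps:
P = 148 (P = 4 + (2 + 10)² = 4 + 12² = 4 + 144 = 148)
n = 293/2 (n = -3/2 + 148 = 293/2 ≈ 146.50)
m(y) = √(26 + y)
n/m(w(-4, G)) = 293/(2*(√(26 + (-4 - 5)))) = 293/(2*(√(26 - 9))) = 293/(2*(√17)) = 293*(√17/17)/2 = 293*√17/34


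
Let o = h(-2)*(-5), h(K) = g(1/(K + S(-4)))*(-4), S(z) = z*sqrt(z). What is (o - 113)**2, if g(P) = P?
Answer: 3727161/289 - 154480*I/289 ≈ 12897.0 - 534.53*I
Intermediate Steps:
S(z) = z**(3/2)
h(K) = -4/(K - 8*I) (h(K) = -4/(K + (-4)**(3/2)) = -4/(K - 8*I))
o = 5*(-2 + 8*I)/17 (o = -4*(-2 + 8*I)/68*(-5) = -(-2 + 8*I)/17*(-5) = 5*(-2 + 8*I)/17 ≈ -0.58823 + 2.3529*I)
(o - 113)**2 = ((-10/17 + 40*I/17) - 113)**2 = (-1931/17 + 40*I/17)**2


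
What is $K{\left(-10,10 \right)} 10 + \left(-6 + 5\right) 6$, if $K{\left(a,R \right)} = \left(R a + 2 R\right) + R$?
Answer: $-706$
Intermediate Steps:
$K{\left(a,R \right)} = 3 R + R a$ ($K{\left(a,R \right)} = \left(2 R + R a\right) + R = 3 R + R a$)
$K{\left(-10,10 \right)} 10 + \left(-6 + 5\right) 6 = 10 \left(3 - 10\right) 10 + \left(-6 + 5\right) 6 = 10 \left(-7\right) 10 - 6 = \left(-70\right) 10 - 6 = -700 - 6 = -706$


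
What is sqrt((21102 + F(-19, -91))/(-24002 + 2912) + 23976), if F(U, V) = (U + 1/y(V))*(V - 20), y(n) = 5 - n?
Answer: sqrt(6824799993597)/16872 ≈ 154.84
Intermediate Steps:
F(U, V) = (-20 + V)*(U + 1/(5 - V)) (F(U, V) = (U + 1/(5 - V))*(V - 20) = (U + 1/(5 - V))*(-20 + V) = (-20 + V)*(U + 1/(5 - V)))
sqrt((21102 + F(-19, -91))/(-24002 + 2912) + 23976) = sqrt((21102 + (20 - 1*(-91) - 19*(-20 - 91)*(-5 - 91))/(-5 - 91))/(-24002 + 2912) + 23976) = sqrt((21102 + (20 + 91 - 19*(-111)*(-96))/(-96))/(-21090) + 23976) = sqrt((21102 - (20 + 91 - 202464)/96)*(-1/21090) + 23976) = sqrt((21102 - 1/96*(-202353))*(-1/21090) + 23976) = sqrt((21102 + 67451/32)*(-1/21090) + 23976) = sqrt((742715/32)*(-1/21090) + 23976) = sqrt(-148543/134976 + 23976) = sqrt(3236036033/134976) = sqrt(6824799993597)/16872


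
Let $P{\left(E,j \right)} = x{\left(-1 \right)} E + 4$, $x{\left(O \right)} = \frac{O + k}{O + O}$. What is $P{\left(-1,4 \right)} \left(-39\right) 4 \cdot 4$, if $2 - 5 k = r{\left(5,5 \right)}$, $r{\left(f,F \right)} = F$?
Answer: $- \frac{9984}{5} \approx -1996.8$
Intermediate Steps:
$k = - \frac{3}{5}$ ($k = \frac{2}{5} - 1 = - \frac{3}{5} \approx -0.6$)
$x{\left(O \right)} = \frac{- \frac{3}{5} + O}{2 O}$ ($x{\left(O \right)} = \frac{O - \frac{3}{5}}{O + O} = \frac{- \frac{3}{5} + O}{2 O}$)
$P{\left(E,j \right)} = 4 + \frac{4 E}{5}$ ($P{\left(E,j \right)} = \frac{-3 + 5 \left(-1\right)}{10 \left(-1\right)} E + 4 = \frac{1}{10} \left(-1\right) \left(-3 - 5\right) E + 4 = \frac{1}{10} \left(-1\right) \left(-8\right) E + 4 = \frac{4 E}{5} + 4 = 4 + \frac{4 E}{5}$)
$P{\left(-1,4 \right)} \left(-39\right) 4 \cdot 4 = \left(4 + \frac{4}{5} \left(-1\right)\right) \left(-39\right) 4 \cdot 4 = \left(4 - \frac{4}{5}\right) \left(-39\right) 16 = \frac{16}{5} \left(-39\right) 16 = \left(- \frac{624}{5}\right) 16 = - \frac{9984}{5}$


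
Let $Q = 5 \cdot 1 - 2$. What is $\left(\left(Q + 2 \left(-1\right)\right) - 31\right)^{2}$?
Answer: $900$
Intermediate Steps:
$Q = 3$ ($Q = 5 - 2 = 3$)
$\left(\left(Q + 2 \left(-1\right)\right) - 31\right)^{2} = \left(\left(3 + 2 \left(-1\right)\right) - 31\right)^{2} = \left(\left(3 - 2\right) - 31\right)^{2} = \left(1 - 31\right)^{2} = \left(-30\right)^{2} = 900$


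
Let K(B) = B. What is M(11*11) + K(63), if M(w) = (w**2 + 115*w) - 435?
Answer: 28184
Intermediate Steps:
M(w) = -435 + w**2 + 115*w
M(11*11) + K(63) = (-435 + (11*11)**2 + 115*(11*11)) + 63 = (-435 + 121**2 + 115*121) + 63 = (-435 + 14641 + 13915) + 63 = 28121 + 63 = 28184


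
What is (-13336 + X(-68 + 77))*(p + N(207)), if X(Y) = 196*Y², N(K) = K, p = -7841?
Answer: -19390360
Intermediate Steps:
(-13336 + X(-68 + 77))*(p + N(207)) = (-13336 + 196*(-68 + 77)²)*(-7841 + 207) = (-13336 + 196*9²)*(-7634) = (-13336 + 196*81)*(-7634) = (-13336 + 15876)*(-7634) = 2540*(-7634) = -19390360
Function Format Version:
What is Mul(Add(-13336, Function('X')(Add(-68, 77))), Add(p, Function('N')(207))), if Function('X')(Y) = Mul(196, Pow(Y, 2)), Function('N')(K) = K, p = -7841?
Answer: -19390360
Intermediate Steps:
Mul(Add(-13336, Function('X')(Add(-68, 77))), Add(p, Function('N')(207))) = Mul(Add(-13336, Mul(196, Pow(Add(-68, 77), 2))), Add(-7841, 207)) = Mul(Add(-13336, Mul(196, Pow(9, 2))), -7634) = Mul(Add(-13336, Mul(196, 81)), -7634) = Mul(Add(-13336, 15876), -7634) = Mul(2540, -7634) = -19390360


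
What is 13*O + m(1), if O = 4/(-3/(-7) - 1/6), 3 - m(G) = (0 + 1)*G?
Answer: 2206/11 ≈ 200.55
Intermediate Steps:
m(G) = 3 - G (m(G) = 3 - (0 + 1)*G = 3 - G)
O = 168/11 (O = 4/(-3*(-⅐) - 1*⅙) = 4/(3/7 - ⅙) = 4/(11/42) = 4*(42/11) = 168/11 ≈ 15.273)
13*O + m(1) = 13*(168/11) + (3 - 1*1) = 2184/11 + (3 - 1) = 2184/11 + 2 = 2206/11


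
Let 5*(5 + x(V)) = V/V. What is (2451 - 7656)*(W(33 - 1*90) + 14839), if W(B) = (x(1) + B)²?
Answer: -485580696/5 ≈ -9.7116e+7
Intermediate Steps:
x(V) = -24/5 (x(V) = -5 + (V/V)/5 = -5 + (⅕)*1 = -5 + ⅕ = -24/5)
W(B) = (-24/5 + B)²
(2451 - 7656)*(W(33 - 1*90) + 14839) = (2451 - 7656)*((-24 + 5*(33 - 1*90))²/25 + 14839) = -5205*((-24 + 5*(33 - 90))²/25 + 14839) = -5205*((-24 + 5*(-57))²/25 + 14839) = -5205*((-24 - 285)²/25 + 14839) = -5205*((1/25)*(-309)² + 14839) = -5205*((1/25)*95481 + 14839) = -5205*(95481/25 + 14839) = -5205*466456/25 = -485580696/5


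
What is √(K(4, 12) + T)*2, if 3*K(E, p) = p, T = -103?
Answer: 6*I*√11 ≈ 19.9*I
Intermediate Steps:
K(E, p) = p/3
√(K(4, 12) + T)*2 = √((⅓)*12 - 103)*2 = √(4 - 103)*2 = √(-99)*2 = (3*I*√11)*2 = 6*I*√11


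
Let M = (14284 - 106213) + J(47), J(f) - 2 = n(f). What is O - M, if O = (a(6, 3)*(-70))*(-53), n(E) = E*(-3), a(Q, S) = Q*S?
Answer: 158848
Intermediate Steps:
n(E) = -3*E
O = 66780 (O = ((6*3)*(-70))*(-53) = (18*(-70))*(-53) = -1260*(-53) = 66780)
J(f) = 2 - 3*f
M = -92068 (M = (14284 - 106213) + (2 - 3*47) = -91929 + (2 - 141) = -91929 - 139 = -92068)
O - M = 66780 - 1*(-92068) = 66780 + 92068 = 158848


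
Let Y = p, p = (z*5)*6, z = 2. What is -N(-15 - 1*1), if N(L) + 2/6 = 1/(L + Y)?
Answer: 41/132 ≈ 0.31061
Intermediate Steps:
p = 60 (p = (2*5)*6 = 10*6 = 60)
Y = 60
N(L) = -⅓ + 1/(60 + L) (N(L) = -⅓ + 1/(L + 60) = -⅓ + 1/(60 + L))
-N(-15 - 1*1) = -(-57 - (-15 - 1*1))/(3*(60 + (-15 - 1*1))) = -(-57 - (-15 - 1))/(3*(60 + (-15 - 1))) = -(-57 - 1*(-16))/(3*(60 - 16)) = -(-57 + 16)/(3*44) = -(-41)/(3*44) = -1*(-41/132) = 41/132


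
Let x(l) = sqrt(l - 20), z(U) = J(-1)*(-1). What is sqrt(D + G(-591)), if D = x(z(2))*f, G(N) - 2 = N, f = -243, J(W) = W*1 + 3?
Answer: sqrt(-589 - 243*I*sqrt(22)) ≈ 18.627 - 30.594*I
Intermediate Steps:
J(W) = 3 + W (J(W) = W + 3 = 3 + W)
G(N) = 2 + N
z(U) = -2 (z(U) = (3 - 1)*(-1) = 2*(-1) = -2)
x(l) = sqrt(-20 + l)
D = -243*I*sqrt(22) (D = sqrt(-20 - 2)*(-243) = sqrt(-22)*(-243) = (I*sqrt(22))*(-243) = -243*I*sqrt(22) ≈ -1139.8*I)
sqrt(D + G(-591)) = sqrt(-243*I*sqrt(22) + (2 - 591)) = sqrt(-243*I*sqrt(22) - 589) = sqrt(-589 - 243*I*sqrt(22))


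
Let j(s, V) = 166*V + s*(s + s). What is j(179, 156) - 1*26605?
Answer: 63373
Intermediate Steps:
j(s, V) = 2*s² + 166*V (j(s, V) = 166*V + s*(2*s) = 166*V + 2*s² = 2*s² + 166*V)
j(179, 156) - 1*26605 = (2*179² + 166*156) - 1*26605 = (2*32041 + 25896) - 26605 = (64082 + 25896) - 26605 = 89978 - 26605 = 63373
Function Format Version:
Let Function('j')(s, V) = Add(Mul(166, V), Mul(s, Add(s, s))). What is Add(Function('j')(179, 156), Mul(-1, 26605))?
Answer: 63373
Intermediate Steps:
Function('j')(s, V) = Add(Mul(2, Pow(s, 2)), Mul(166, V)) (Function('j')(s, V) = Add(Mul(166, V), Mul(s, Mul(2, s))) = Add(Mul(166, V), Mul(2, Pow(s, 2))) = Add(Mul(2, Pow(s, 2)), Mul(166, V)))
Add(Function('j')(179, 156), Mul(-1, 26605)) = Add(Add(Mul(2, Pow(179, 2)), Mul(166, 156)), Mul(-1, 26605)) = Add(Add(Mul(2, 32041), 25896), -26605) = Add(Add(64082, 25896), -26605) = Add(89978, -26605) = 63373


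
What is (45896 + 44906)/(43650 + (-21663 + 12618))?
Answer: 90802/34605 ≈ 2.6240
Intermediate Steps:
(45896 + 44906)/(43650 + (-21663 + 12618)) = 90802/(43650 - 9045) = 90802/34605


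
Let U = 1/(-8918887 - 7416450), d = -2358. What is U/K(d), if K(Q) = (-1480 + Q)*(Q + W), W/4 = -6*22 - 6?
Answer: -1/182442518111460 ≈ -5.4812e-15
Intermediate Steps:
U = -1/16335337 (U = 1/(-16335337) = -1/16335337 ≈ -6.1217e-8)
W = -552 (W = 4*(-6*22 - 6) = 4*(-132 - 6) = 4*(-138) = -552)
K(Q) = (-1480 + Q)*(-552 + Q) (K(Q) = (-1480 + Q)*(Q - 552) = (-1480 + Q)*(-552 + Q))
U/K(d) = -1/(16335337*(816960 + (-2358)² - 2032*(-2358))) = -1/(16335337*(816960 + 5560164 + 4791456)) = -1/16335337/11168580 = -1/16335337*1/11168580 = -1/182442518111460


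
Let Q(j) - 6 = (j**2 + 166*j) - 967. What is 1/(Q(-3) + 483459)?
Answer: 1/482009 ≈ 2.0746e-6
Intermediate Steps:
Q(j) = -961 + j**2 + 166*j (Q(j) = 6 + ((j**2 + 166*j) - 967) = 6 + (-967 + j**2 + 166*j) = -961 + j**2 + 166*j)
1/(Q(-3) + 483459) = 1/((-961 + (-3)**2 + 166*(-3)) + 483459) = 1/((-961 + 9 - 498) + 483459) = 1/(-1450 + 483459) = 1/482009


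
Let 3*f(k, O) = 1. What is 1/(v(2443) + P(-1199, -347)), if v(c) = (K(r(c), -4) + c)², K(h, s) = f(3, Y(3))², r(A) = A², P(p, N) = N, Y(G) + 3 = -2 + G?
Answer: 81/483444037 ≈ 1.6755e-7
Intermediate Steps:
Y(G) = -5 + G (Y(G) = -3 + (-2 + G) = -5 + G)
f(k, O) = ⅓ (f(k, O) = (⅓)*1 = ⅓)
K(h, s) = ⅑ (K(h, s) = (⅓)² = ⅑)
v(c) = (⅑ + c)²
1/(v(2443) + P(-1199, -347)) = 1/((1 + 9*2443)²/81 - 347) = 1/((1 + 21987)²/81 - 347) = 1/((1/81)*21988² - 347) = 1/((1/81)*483472144 - 347) = 1/(483472144/81 - 347) = 1/(483444037/81) = 81/483444037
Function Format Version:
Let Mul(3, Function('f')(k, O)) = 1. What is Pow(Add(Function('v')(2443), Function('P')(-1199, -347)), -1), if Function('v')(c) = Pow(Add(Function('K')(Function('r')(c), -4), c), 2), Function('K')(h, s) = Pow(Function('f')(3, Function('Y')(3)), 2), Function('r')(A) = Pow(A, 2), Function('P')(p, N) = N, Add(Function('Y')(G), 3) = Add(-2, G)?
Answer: Rational(81, 483444037) ≈ 1.6755e-7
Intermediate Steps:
Function('Y')(G) = Add(-5, G) (Function('Y')(G) = Add(-3, Add(-2, G)) = Add(-5, G))
Function('f')(k, O) = Rational(1, 3) (Function('f')(k, O) = Mul(Rational(1, 3), 1) = Rational(1, 3))
Function('K')(h, s) = Rational(1, 9) (Function('K')(h, s) = Pow(Rational(1, 3), 2) = Rational(1, 9))
Function('v')(c) = Pow(Add(Rational(1, 9), c), 2)
Pow(Add(Function('v')(2443), Function('P')(-1199, -347)), -1) = Pow(Add(Mul(Rational(1, 81), Pow(Add(1, Mul(9, 2443)), 2)), -347), -1) = Pow(Add(Mul(Rational(1, 81), Pow(Add(1, 21987), 2)), -347), -1) = Pow(Add(Mul(Rational(1, 81), Pow(21988, 2)), -347), -1) = Pow(Add(Mul(Rational(1, 81), 483472144), -347), -1) = Pow(Add(Rational(483472144, 81), -347), -1) = Pow(Rational(483444037, 81), -1) = Rational(81, 483444037)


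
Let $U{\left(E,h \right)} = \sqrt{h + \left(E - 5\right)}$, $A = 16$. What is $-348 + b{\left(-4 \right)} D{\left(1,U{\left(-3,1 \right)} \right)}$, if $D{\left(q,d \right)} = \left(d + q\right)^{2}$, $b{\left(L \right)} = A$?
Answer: $-444 + 32 i \sqrt{7} \approx -444.0 + 84.664 i$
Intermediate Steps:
$b{\left(L \right)} = 16$
$U{\left(E,h \right)} = \sqrt{-5 + E + h}$ ($U{\left(E,h \right)} = \sqrt{h + \left(-5 + E\right)} = \sqrt{-5 + E + h}$)
$-348 + b{\left(-4 \right)} D{\left(1,U{\left(-3,1 \right)} \right)} = -348 + 16 \left(\sqrt{-5 - 3 + 1} + 1\right)^{2} = -348 + 16 \left(\sqrt{-7} + 1\right)^{2} = -348 + 16 \left(i \sqrt{7} + 1\right)^{2} = -348 + 16 \left(1 + i \sqrt{7}\right)^{2}$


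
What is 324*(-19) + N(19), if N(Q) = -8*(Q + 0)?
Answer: -6308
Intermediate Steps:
N(Q) = -8*Q
324*(-19) + N(19) = 324*(-19) - 8*19 = -6156 - 152 = -6308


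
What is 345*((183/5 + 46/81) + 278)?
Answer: 2935789/27 ≈ 1.0873e+5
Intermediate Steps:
345*((183/5 + 46/81) + 278) = 345*(15053/405 + 278) = 345*(127643/405) = 2935789/27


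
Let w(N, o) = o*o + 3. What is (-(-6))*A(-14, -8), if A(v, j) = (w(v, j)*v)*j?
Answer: 45024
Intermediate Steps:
w(N, o) = 3 + o² (w(N, o) = o² + 3 = 3 + o²)
A(v, j) = j*v*(3 + j²) (A(v, j) = ((3 + j²)*v)*j = (v*(3 + j²))*j = j*v*(3 + j²))
(-(-6))*A(-14, -8) = (-(-6))*(-8*(-14)*(3 + (-8)²)) = (-6*(-1))*(-8*(-14)*(3 + 64)) = 6*(-8*(-14)*67) = 6*7504 = 45024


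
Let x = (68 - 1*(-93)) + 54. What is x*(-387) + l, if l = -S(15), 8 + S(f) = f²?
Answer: -83422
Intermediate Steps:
S(f) = -8 + f²
x = 215 (x = (68 + 93) + 54 = 161 + 54 = 215)
l = -217 (l = -(-8 + 15²) = -(-8 + 225) = -1*217 = -217)
x*(-387) + l = 215*(-387) - 217 = -83205 - 217 = -83422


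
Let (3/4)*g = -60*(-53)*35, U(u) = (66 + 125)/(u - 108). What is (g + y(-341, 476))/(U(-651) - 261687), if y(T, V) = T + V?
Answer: -112738065/198620624 ≈ -0.56761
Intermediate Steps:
U(u) = 191/(-108 + u)
g = 148400 (g = 4*(-60*(-53)*35)/3 = 4*(3180*35)/3 = (4/3)*111300 = 148400)
(g + y(-341, 476))/(U(-651) - 261687) = (148400 + (-341 + 476))/(191/(-108 - 651) - 261687) = (148400 + 135)/(191/(-759) - 261687) = 148535/(191*(-1/759) - 261687) = 148535/(-191/759 - 261687) = 148535/(-198620624/759) = 148535*(-759/198620624) = -112738065/198620624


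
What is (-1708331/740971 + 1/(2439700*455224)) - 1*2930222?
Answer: -31316479127807582405577/10687399960714400 ≈ -2.9302e+6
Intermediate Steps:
(-1708331/740971 + 1/(2439700*455224)) - 1*2930222 = (-1708331*1/740971 + (1/2439700)*(1/455224)) - 2930222 = (-1708331/740971 + 1/1110609992800) - 2930222 = -24640123111808777/10687399960714400 - 2930222 = -31316479127807582405577/10687399960714400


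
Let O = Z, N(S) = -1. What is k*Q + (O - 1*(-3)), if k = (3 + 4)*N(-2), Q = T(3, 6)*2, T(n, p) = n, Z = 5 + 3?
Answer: -31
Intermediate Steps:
Z = 8
O = 8
Q = 6 (Q = 3*2 = 6)
k = -7 (k = (3 + 4)*(-1) = 7*(-1) = -7)
k*Q + (O - 1*(-3)) = -7*6 + (8 - 1*(-3)) = -42 + (8 + 3) = -42 + 11 = -31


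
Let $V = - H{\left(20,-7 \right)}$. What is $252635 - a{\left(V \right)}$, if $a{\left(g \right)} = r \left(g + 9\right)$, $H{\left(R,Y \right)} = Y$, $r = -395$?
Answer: $258955$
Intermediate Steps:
$V = 7$ ($V = \left(-1\right) \left(-7\right) = 7$)
$a{\left(g \right)} = -3555 - 395 g$ ($a{\left(g \right)} = - 395 \left(g + 9\right) = - 395 \left(9 + g\right) = -3555 - 395 g$)
$252635 - a{\left(V \right)} = 252635 - \left(-3555 - 2765\right) = 252635 - -6320 = 252635 + 6320 = 258955$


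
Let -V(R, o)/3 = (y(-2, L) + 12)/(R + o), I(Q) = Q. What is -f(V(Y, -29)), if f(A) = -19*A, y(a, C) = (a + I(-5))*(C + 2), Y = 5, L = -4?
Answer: 247/4 ≈ 61.750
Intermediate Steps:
y(a, C) = (-5 + a)*(2 + C) (y(a, C) = (a - 5)*(C + 2) = (-5 + a)*(2 + C))
V(R, o) = -78/(R + o) (V(R, o) = -3*((-10 - 5*(-4) + 2*(-2) - 4*(-2)) + 12)/(R + o) = -3*((-10 + 20 - 4 + 8) + 12)/(R + o) = -3*(14 + 12)/(R + o) = -78/(R + o))
-f(V(Y, -29)) = -(-19)*(-78/(5 - 29)) = -(-19)*(-78/(-24)) = -(-19)*(-78*(-1/24)) = -(-19)*13/4 = -1*(-247/4) = 247/4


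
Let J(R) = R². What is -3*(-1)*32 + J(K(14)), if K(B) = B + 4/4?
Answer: 321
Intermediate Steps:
K(B) = 1 + B (K(B) = B + 4*(¼) = B + 1 = 1 + B)
-3*(-1)*32 + J(K(14)) = -3*(-1)*32 + (1 + 14)² = 3*32 + 15² = 96 + 225 = 321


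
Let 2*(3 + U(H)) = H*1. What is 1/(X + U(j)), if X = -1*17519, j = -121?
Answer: -2/35165 ≈ -5.6875e-5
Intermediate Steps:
U(H) = -3 + H/2 (U(H) = -3 + (H*1)/2 = -3 + H/2)
X = -17519
1/(X + U(j)) = 1/(-17519 + (-3 + (½)*(-121))) = 1/(-17519 + (-3 - 121/2)) = 1/(-17519 - 127/2) = 1/(-35165/2) = -2/35165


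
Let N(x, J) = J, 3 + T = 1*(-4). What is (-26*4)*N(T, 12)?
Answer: -1248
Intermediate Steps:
T = -7 (T = -3 + 1*(-4) = -3 - 4 = -7)
(-26*4)*N(T, 12) = -26*4*12 = -104*12 = -1248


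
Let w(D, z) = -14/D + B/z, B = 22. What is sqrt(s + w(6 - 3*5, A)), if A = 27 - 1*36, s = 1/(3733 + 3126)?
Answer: I*sqrt(1042397)/1083 ≈ 0.94273*I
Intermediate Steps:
s = 1/6859 ≈ 0.00014579
A = -9 (A = 27 - 36 = -9)
w(D, z) = -14/D + 22/z
sqrt(s + w(6 - 3*5, A)) = sqrt(1/6859 + (-14/(6 - 3*5) + 22/(-9))) = sqrt(1/6859 + (-14/(6 - 15) + 22*(-1/9))) = sqrt(1/6859 + (-14/(-9) - 22/9)) = sqrt(1/6859 + (-14*(-1/9) - 22/9)) = sqrt(1/6859 + (14/9 - 22/9)) = sqrt(1/6859 - 8/9) = sqrt(-54863/61731) = I*sqrt(1042397)/1083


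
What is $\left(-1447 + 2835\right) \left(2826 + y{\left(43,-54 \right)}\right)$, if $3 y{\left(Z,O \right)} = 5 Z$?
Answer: $\frac{12065884}{3} \approx 4.022 \cdot 10^{6}$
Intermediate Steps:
$y{\left(Z,O \right)} = \frac{5 Z}{3}$
$\left(-1447 + 2835\right) \left(2826 + y{\left(43,-54 \right)}\right) = \left(-1447 + 2835\right) \left(2826 + \frac{5}{3} \cdot 43\right) = 1388 \left(2826 + \frac{215}{3}\right) = 1388 \cdot \frac{8693}{3} = \frac{12065884}{3}$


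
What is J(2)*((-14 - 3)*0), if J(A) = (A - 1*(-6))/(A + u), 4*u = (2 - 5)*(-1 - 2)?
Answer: 0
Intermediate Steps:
u = 9/4 (u = ((2 - 5)*(-1 - 2))/4 = (-3*(-3))/4 = (¼)*9 = 9/4 ≈ 2.2500)
J(A) = (6 + A)/(9/4 + A) (J(A) = (A - 1*(-6))/(A + 9/4) = (A + 6)/(9/4 + A) = (6 + A)/(9/4 + A))
J(2)*((-14 - 3)*0) = (4*(6 + 2)/(9 + 4*2))*((-14 - 3)*0) = (4*8/(9 + 8))*(-17*0) = (4*8/17)*0 = (4*(1/17)*8)*0 = (32/17)*0 = 0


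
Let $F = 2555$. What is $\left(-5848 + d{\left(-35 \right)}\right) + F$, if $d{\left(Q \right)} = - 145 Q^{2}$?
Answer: $-180918$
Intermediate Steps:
$\left(-5848 + d{\left(-35 \right)}\right) + F = \left(-5848 - 145 \left(-35\right)^{2}\right) + 2555 = \left(-5848 - 177625\right) + 2555 = -183473 + 2555 = -180918$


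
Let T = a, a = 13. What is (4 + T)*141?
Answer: 2397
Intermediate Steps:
T = 13
(4 + T)*141 = (4 + 13)*141 = 17*141 = 2397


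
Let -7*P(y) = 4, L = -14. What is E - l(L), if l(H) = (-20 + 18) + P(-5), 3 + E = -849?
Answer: -5946/7 ≈ -849.43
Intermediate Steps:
P(y) = -4/7 (P(y) = -⅐*4 = -4/7)
E = -852 (E = -3 - 849 = -852)
l(H) = -18/7 (l(H) = (-20 + 18) - 4/7 = -2 - 4/7 = -18/7)
E - l(L) = -852 - 1*(-18/7) = -852 + 18/7 = -5946/7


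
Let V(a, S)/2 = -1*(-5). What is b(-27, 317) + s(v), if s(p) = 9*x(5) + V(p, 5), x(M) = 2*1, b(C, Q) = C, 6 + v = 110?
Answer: 1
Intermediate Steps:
v = 104 (v = -6 + 110 = 104)
V(a, S) = 10 (V(a, S) = 2*(-1*(-5)) = 2*5 = 10)
x(M) = 2
s(p) = 28 (s(p) = 9*2 + 10 = 18 + 10 = 28)
b(-27, 317) + s(v) = -27 + 28 = 1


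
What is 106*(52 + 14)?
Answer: 6996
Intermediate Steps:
106*(52 + 14) = 106*66 = 6996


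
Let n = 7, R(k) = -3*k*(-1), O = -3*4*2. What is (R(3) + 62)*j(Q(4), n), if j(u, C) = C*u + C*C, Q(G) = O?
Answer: -8449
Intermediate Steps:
O = -24 (O = -12*2 = -24)
R(k) = 3*k
Q(G) = -24
j(u, C) = C**2 + C*u (j(u, C) = C*u + C**2 = C**2 + C*u)
(R(3) + 62)*j(Q(4), n) = (3*3 + 62)*(7*(7 - 24)) = (9 + 62)*(7*(-17)) = 71*(-119) = -8449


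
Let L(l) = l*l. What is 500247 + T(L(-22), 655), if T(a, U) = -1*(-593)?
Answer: 500840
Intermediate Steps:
L(l) = l**2
T(a, U) = 593
500247 + T(L(-22), 655) = 500247 + 593 = 500840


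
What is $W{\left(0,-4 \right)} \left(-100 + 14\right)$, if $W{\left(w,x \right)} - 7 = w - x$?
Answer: $-946$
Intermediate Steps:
$W{\left(w,x \right)} = 7 + w - x$ ($W{\left(w,x \right)} = 7 + \left(w - x\right) = 7 + w - x$)
$W{\left(0,-4 \right)} \left(-100 + 14\right) = \left(7 + 0 - -4\right) \left(-100 + 14\right) = \left(7 + 0 + 4\right) \left(-86\right) = 11 \left(-86\right) = -946$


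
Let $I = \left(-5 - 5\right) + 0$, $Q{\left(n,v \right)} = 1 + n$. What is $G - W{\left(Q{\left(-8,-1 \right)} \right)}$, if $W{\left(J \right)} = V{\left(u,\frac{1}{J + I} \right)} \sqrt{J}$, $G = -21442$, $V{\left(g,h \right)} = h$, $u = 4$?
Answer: $-21442 + \frac{i \sqrt{7}}{17} \approx -21442.0 + 0.15563 i$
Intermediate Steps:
$I = -10$ ($I = -10 + 0 = -10$)
$W{\left(J \right)} = \frac{\sqrt{J}}{-10 + J}$ ($W{\left(J \right)} = \frac{\sqrt{J}}{J - 10} = \frac{\sqrt{J}}{-10 + J}$)
$G - W{\left(Q{\left(-8,-1 \right)} \right)} = -21442 - \frac{\sqrt{1 - 8}}{-10 + \left(1 - 8\right)} = -21442 - \frac{\sqrt{-7}}{-10 - 7} = -21442 - \frac{i \sqrt{7}}{-17} = -21442 - i \sqrt{7} \left(- \frac{1}{17}\right) = -21442 - - \frac{i \sqrt{7}}{17} = -21442 + \frac{i \sqrt{7}}{17}$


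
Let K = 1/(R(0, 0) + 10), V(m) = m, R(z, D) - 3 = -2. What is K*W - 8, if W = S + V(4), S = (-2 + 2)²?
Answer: -84/11 ≈ -7.6364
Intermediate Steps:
R(z, D) = 1 (R(z, D) = 3 - 2 = 1)
S = 0 (S = 0² = 0)
W = 4 (W = 0 + 4 = 4)
K = 1/11 (K = 1/(1 + 10) = 1/11 ≈ 0.090909)
K*W - 8 = (1/11)*4 - 8 = 4/11 - 8 = -84/11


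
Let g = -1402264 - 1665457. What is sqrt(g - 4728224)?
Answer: I*sqrt(7795945) ≈ 2792.1*I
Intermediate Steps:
g = -3067721
sqrt(g - 4728224) = sqrt(-3067721 - 4728224) = sqrt(-7795945) = I*sqrt(7795945)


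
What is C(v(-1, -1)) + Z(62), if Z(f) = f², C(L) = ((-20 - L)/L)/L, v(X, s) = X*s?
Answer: 3823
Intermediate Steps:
C(L) = (-20 - L)/L² (C(L) = ((-20 - L)/L)/L = (-20 - L)/L²)
C(v(-1, -1)) + Z(62) = (-20 - (-1)*(-1))/(-1*(-1))² + 62² = (-20 - 1*1)/1² + 3844 = 1*(-20 - 1) + 3844 = 1*(-21) + 3844 = -21 + 3844 = 3823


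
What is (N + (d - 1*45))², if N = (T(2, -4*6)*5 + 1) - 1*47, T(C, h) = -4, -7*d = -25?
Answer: 565504/49 ≈ 11541.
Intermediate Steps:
d = 25/7 (d = -⅐*(-25) = 25/7 ≈ 3.5714)
N = -66 (N = (-4*5 + 1) - 1*47 = (-20 + 1) - 47 = -19 - 47 = -66)
(N + (d - 1*45))² = (-66 + (25/7 - 1*45))² = (-66 + (25/7 - 45))² = (-66 - 290/7)² = (-752/7)² = 565504/49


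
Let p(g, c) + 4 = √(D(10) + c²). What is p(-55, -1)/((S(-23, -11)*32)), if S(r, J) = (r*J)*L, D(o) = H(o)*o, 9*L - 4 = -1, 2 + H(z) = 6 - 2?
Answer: -3/2024 + 3*√21/8096 ≈ 0.00021588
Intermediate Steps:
H(z) = 2 (H(z) = -2 + (6 - 2) = -2 + 4 = 2)
L = ⅓ (L = 4/9 + (⅑)*(-1) = 4/9 - ⅑ = ⅓ ≈ 0.33333)
D(o) = 2*o
S(r, J) = J*r/3 (S(r, J) = (r*J)*(⅓) = (J*r)*(⅓) = J*r/3)
p(g, c) = -4 + √(20 + c²) (p(g, c) = -4 + √(2*10 + c²) = -4 + √(20 + c²))
p(-55, -1)/((S(-23, -11)*32)) = (-4 + √(20 + (-1)²))/((((⅓)*(-11)*(-23))*32)) = (-4 + √(20 + 1))/(((253/3)*32)) = (-4 + √21)/(8096/3) = (-4 + √21)*(3/8096) = -3/2024 + 3*√21/8096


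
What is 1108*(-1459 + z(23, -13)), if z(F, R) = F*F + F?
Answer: -1004956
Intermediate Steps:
z(F, R) = F + F**2 (z(F, R) = F**2 + F = F + F**2)
1108*(-1459 + z(23, -13)) = 1108*(-1459 + 23*(1 + 23)) = 1108*(-1459 + 23*24) = 1108*(-1459 + 552) = 1108*(-907) = -1004956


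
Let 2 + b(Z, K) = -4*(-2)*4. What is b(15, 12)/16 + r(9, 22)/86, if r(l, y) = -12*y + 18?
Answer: -339/344 ≈ -0.98547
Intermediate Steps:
r(l, y) = 18 - 12*y
b(Z, K) = 30 (b(Z, K) = -2 - 4*(-2)*4 = -2 + 8*4 = -2 + 32 = 30)
b(15, 12)/16 + r(9, 22)/86 = 30/16 + (18 - 12*22)/86 = 30*(1/16) + (18 - 264)*(1/86) = 15/8 - 246*1/86 = 15/8 - 123/43 = -339/344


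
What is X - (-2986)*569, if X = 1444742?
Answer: 3143776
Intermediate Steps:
X - (-2986)*569 = 1444742 - (-2986)*569 = 1444742 - 1*(-1699034) = 1444742 + 1699034 = 3143776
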